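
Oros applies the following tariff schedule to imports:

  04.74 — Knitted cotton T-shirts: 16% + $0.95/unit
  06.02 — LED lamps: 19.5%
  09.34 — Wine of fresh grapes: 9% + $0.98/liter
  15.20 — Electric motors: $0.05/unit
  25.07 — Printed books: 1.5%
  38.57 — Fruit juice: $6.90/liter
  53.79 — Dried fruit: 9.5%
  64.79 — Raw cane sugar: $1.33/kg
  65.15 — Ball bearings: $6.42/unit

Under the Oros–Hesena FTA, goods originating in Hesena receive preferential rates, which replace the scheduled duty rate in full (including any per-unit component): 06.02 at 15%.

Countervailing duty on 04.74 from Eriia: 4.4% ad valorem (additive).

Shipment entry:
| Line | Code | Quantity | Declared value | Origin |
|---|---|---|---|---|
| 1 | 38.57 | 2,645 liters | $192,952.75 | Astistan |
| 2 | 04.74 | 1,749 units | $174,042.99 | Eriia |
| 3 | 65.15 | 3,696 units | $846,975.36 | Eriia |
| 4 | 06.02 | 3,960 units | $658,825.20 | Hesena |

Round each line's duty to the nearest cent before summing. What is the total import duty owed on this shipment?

Line 1 (38.57, Astistan, 2,645 liters, $192,952.75):
Base rate for 38.57 is $6.90/liter.
Duty = 2,645 × $6.90 = $18,250.50.
Line 2 (04.74, Eriia, 1,749 units, $174,042.99):
Base rate for 04.74 is 16% + $0.95/unit.
Additional duty on 04.74 from Eriia: +4.4%. Applied ad valorem rate: 16% + 4.4% = 20.4%.
Duty = $174,042.99 × 20.4% + 1,749 × $0.95 = $37,166.32.
Line 3 (65.15, Eriia, 3,696 units, $846,975.36):
Base rate for 65.15 is $6.42/unit.
Duty = 3,696 × $6.42 = $23,728.32.
Line 4 (06.02, Hesena, 3,960 units, $658,825.20):
Base rate for 06.02 is 19.5%.
Origin Hesena qualifies under the Oros–Hesena agreement and 06.02 is covered: preferential rate 15% applies instead.
Duty = $658,825.20 × 15% = $98,823.78.
Total = $18,250.50 + $37,166.32 + $23,728.32 + $98,823.78 = $177,968.92.

$177,968.92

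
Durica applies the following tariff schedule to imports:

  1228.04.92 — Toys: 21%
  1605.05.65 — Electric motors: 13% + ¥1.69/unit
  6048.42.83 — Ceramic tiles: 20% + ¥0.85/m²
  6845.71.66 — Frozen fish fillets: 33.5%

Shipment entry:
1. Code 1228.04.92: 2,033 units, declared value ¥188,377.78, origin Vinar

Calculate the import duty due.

¥39,559.33

Line 1 (1228.04.92, Vinar, 2,033 units, ¥188,377.78):
Base rate for 1228.04.92 is 21%.
Duty = ¥188,377.78 × 21% = ¥39,559.33.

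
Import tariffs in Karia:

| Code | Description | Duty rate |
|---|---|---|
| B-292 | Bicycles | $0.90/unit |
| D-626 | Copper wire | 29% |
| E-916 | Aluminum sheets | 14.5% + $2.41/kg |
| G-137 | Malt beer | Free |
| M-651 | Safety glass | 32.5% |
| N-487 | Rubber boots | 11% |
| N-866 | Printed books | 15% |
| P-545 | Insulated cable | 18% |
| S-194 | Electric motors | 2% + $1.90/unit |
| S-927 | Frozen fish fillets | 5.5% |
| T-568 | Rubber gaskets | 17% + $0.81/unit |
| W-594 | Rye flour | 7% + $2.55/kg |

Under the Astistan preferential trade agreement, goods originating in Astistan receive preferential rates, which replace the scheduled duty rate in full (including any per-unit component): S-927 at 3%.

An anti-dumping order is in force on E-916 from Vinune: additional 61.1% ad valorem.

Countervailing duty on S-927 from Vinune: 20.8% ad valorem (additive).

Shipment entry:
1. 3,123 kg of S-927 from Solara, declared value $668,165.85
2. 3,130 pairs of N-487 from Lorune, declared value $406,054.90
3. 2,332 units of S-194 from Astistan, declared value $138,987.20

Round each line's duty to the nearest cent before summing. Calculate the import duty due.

Line 1 (S-927, Solara, 3,123 kg, $668,165.85):
Base rate for S-927 is 5.5%.
S-927 has an FTA preferential rate, but origin Solara is not Astistan; base rate stands.
The additional-duty order on S-927 targets Vinune, not Solara; it does not apply.
Duty = $668,165.85 × 5.5% = $36,749.12.
Line 2 (N-487, Lorune, 3,130 pairs, $406,054.90):
Base rate for N-487 is 11%.
Duty = $406,054.90 × 11% = $44,666.04.
Line 3 (S-194, Astistan, 2,332 units, $138,987.20):
Base rate for S-194 is 2% + $1.90/unit.
Origin Astistan is the FTA partner but S-194 is not on the preference list; base rate stands.
Duty = $138,987.20 × 2% + 2,332 × $1.90 = $7,210.54.
Total = $36,749.12 + $44,666.04 + $7,210.54 = $88,625.70.

$88,625.70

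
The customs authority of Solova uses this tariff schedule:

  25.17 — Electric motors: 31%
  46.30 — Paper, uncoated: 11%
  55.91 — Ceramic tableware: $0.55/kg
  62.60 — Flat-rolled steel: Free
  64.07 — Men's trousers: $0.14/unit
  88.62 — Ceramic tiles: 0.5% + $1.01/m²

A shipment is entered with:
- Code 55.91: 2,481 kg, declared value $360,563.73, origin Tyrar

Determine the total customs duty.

Line 1 (55.91, Tyrar, 2,481 kg, $360,563.73):
Base rate for 55.91 is $0.55/kg.
Duty = 2,481 × $0.55 = $1,364.55.

$1,364.55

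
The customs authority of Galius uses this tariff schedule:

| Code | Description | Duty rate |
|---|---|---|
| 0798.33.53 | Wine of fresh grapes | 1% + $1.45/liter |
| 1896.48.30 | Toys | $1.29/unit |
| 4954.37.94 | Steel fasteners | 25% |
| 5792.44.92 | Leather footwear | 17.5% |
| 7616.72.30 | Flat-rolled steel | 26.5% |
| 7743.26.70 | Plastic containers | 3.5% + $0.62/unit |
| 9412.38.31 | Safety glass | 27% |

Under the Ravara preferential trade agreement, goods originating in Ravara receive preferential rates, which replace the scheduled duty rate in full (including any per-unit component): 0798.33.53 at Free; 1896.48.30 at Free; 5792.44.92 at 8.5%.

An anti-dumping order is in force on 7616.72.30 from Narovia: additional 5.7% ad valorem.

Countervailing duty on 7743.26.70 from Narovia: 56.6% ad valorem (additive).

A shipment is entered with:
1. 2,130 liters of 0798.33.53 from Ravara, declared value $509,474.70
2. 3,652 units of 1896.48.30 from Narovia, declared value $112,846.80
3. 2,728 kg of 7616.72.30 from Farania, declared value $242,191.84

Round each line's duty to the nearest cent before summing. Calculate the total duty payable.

$68,891.92

Line 1 (0798.33.53, Ravara, 2,130 liters, $509,474.70):
Base rate for 0798.33.53 is 1% + $1.45/liter.
Origin Ravara qualifies under the Galius–Ravara agreement and 0798.33.53 is covered: preferential rate Free applies instead.
Duty = $509,474.70 × 0% = $0.00.
Line 2 (1896.48.30, Narovia, 3,652 units, $112,846.80):
Base rate for 1896.48.30 is $1.29/unit.
1896.48.30 has an FTA preferential rate, but origin Narovia is not Ravara; base rate stands.
Duty = 3,652 × $1.29 = $4,711.08.
Line 3 (7616.72.30, Farania, 2,728 kg, $242,191.84):
Base rate for 7616.72.30 is 26.5%.
The additional-duty order on 7616.72.30 targets Narovia, not Farania; it does not apply.
Duty = $242,191.84 × 26.5% = $64,180.84.
Total = $0.00 + $4,711.08 + $64,180.84 = $68,891.92.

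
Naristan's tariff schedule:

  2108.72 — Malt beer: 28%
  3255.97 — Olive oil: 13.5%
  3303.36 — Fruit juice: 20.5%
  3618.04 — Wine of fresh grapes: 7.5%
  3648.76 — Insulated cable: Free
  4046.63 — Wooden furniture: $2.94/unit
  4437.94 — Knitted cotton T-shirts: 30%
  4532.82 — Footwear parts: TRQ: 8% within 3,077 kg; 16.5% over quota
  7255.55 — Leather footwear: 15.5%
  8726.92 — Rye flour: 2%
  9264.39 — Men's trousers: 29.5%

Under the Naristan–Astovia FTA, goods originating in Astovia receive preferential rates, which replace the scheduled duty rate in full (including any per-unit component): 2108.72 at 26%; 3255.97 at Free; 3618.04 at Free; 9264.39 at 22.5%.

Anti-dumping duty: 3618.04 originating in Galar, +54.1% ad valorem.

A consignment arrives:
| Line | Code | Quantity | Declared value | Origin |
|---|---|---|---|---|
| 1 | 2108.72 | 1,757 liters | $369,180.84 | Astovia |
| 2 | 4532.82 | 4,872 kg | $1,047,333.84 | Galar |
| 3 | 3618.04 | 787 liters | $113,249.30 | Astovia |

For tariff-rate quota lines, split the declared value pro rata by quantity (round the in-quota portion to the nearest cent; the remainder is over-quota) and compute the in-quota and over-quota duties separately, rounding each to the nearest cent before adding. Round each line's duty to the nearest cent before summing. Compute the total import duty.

$212,572.78

Line 1 (2108.72, Astovia, 1,757 liters, $369,180.84):
Base rate for 2108.72 is 28%.
Origin Astovia qualifies under the Naristan–Astovia agreement and 2108.72 is covered: preferential rate 26% applies instead.
Duty = $369,180.84 × 26% = $95,987.02.
Line 2 (4532.82, Galar, 4,872 kg, $1,047,333.84):
Code 4532.82 is under a tariff-rate quota (threshold 3,077 kg). In-quota: 3,077 kg at 8%; over-quota: 1,795 kg at 16.5%.
Pro-rata value split: in-quota = $1,047,333.84 × 3,077/4,872 = $661,462.69; over-quota = $1,047,333.84 − $661,462.69 = $385,871.15.
In-quota duty = $661,462.69 × 8% = $52,917.02. Over-quota duty = $385,871.15 × 16.5% = $63,668.74.
Line duty = $52,917.02 + $63,668.74 = $116,585.76.
Line 3 (3618.04, Astovia, 787 liters, $113,249.30):
Base rate for 3618.04 is 7.5%.
Origin Astovia qualifies under the Naristan–Astovia agreement and 3618.04 is covered: preferential rate Free applies instead.
The additional-duty order on 3618.04 targets Galar, not Astovia; it does not apply.
Duty = $113,249.30 × 0% = $0.00.
Total = $95,987.02 + $116,585.76 + $0.00 = $212,572.78.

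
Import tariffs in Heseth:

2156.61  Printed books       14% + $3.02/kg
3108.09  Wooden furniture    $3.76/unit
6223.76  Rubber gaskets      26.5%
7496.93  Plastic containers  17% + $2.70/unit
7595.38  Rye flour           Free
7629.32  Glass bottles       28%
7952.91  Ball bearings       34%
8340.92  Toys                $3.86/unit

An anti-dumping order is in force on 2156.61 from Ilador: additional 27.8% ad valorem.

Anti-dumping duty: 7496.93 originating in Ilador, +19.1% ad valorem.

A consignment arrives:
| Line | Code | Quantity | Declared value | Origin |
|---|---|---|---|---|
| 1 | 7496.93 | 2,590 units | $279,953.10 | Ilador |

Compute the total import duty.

Line 1 (7496.93, Ilador, 2,590 units, $279,953.10):
Base rate for 7496.93 is 17% + $2.70/unit.
Additional duty on 7496.93 from Ilador: +19.1%. Applied ad valorem rate: 17% + 19.1% = 36.1%.
Duty = $279,953.10 × 36.1% + 2,590 × $2.70 = $108,056.07.

$108,056.07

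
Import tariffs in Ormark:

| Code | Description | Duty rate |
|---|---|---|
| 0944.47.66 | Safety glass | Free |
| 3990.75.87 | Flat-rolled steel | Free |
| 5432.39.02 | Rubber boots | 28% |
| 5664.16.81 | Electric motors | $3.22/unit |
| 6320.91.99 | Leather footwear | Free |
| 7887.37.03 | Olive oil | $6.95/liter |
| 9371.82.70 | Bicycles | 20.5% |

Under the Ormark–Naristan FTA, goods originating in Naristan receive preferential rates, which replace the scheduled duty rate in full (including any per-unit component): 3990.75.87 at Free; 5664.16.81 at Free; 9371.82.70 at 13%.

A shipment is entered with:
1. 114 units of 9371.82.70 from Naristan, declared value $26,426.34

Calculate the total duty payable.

Line 1 (9371.82.70, Naristan, 114 units, $26,426.34):
Base rate for 9371.82.70 is 20.5%.
Origin Naristan qualifies under the Ormark–Naristan agreement and 9371.82.70 is covered: preferential rate 13% applies instead.
Duty = $26,426.34 × 13% = $3,435.42.

$3,435.42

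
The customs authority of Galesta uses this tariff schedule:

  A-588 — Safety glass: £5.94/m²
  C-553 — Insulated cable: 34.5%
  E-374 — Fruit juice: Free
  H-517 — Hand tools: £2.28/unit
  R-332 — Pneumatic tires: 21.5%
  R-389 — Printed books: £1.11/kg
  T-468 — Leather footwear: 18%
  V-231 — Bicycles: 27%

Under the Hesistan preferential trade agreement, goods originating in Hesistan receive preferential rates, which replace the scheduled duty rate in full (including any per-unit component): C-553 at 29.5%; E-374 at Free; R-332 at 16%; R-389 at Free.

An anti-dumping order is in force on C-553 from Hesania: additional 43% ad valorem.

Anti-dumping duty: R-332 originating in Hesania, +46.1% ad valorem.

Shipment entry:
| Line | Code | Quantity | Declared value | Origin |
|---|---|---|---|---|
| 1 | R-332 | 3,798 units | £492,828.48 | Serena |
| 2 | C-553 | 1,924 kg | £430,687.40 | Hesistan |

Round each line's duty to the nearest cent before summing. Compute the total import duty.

£233,010.90

Line 1 (R-332, Serena, 3,798 units, £492,828.48):
Base rate for R-332 is 21.5%.
R-332 has an FTA preferential rate, but origin Serena is not Hesistan; base rate stands.
The additional-duty order on R-332 targets Hesania, not Serena; it does not apply.
Duty = £492,828.48 × 21.5% = £105,958.12.
Line 2 (C-553, Hesistan, 1,924 kg, £430,687.40):
Base rate for C-553 is 34.5%.
Origin Hesistan qualifies under the Galesta–Hesistan agreement and C-553 is covered: preferential rate 29.5% applies instead.
The additional-duty order on C-553 targets Hesania, not Hesistan; it does not apply.
Duty = £430,687.40 × 29.5% = £127,052.78.
Total = £105,958.12 + £127,052.78 = £233,010.90.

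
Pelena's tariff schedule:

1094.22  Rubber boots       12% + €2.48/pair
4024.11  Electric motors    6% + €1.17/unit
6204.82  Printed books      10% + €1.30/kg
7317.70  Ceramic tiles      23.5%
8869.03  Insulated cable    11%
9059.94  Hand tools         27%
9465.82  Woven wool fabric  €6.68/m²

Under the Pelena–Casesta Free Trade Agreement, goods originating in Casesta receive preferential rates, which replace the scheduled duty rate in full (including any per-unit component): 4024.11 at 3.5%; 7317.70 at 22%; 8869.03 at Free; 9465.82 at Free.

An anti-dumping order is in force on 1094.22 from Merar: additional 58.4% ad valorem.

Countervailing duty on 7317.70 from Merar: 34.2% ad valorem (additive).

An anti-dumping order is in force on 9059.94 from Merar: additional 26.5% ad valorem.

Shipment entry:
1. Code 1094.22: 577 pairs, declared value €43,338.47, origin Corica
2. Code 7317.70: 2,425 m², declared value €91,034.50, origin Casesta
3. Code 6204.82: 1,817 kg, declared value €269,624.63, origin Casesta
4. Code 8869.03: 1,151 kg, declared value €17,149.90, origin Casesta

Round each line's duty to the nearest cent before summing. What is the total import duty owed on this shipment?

€55,983.73

Line 1 (1094.22, Corica, 577 pairs, €43,338.47):
Base rate for 1094.22 is 12% + €2.48/pair.
The additional-duty order on 1094.22 targets Merar, not Corica; it does not apply.
Duty = €43,338.47 × 12% + 577 × €2.48 = €6,631.58.
Line 2 (7317.70, Casesta, 2,425 m², €91,034.50):
Base rate for 7317.70 is 23.5%.
Origin Casesta qualifies under the Pelena–Casesta agreement and 7317.70 is covered: preferential rate 22% applies instead.
The additional-duty order on 7317.70 targets Merar, not Casesta; it does not apply.
Duty = €91,034.50 × 22% = €20,027.59.
Line 3 (6204.82, Casesta, 1,817 kg, €269,624.63):
Base rate for 6204.82 is 10% + €1.30/kg.
Origin Casesta is the FTA partner but 6204.82 is not on the preference list; base rate stands.
Duty = €269,624.63 × 10% + 1,817 × €1.30 = €29,324.56.
Line 4 (8869.03, Casesta, 1,151 kg, €17,149.90):
Base rate for 8869.03 is 11%.
Origin Casesta qualifies under the Pelena–Casesta agreement and 8869.03 is covered: preferential rate Free applies instead.
Duty = €17,149.90 × 0% = €0.00.
Total = €6,631.58 + €20,027.59 + €29,324.56 + €0.00 = €55,983.73.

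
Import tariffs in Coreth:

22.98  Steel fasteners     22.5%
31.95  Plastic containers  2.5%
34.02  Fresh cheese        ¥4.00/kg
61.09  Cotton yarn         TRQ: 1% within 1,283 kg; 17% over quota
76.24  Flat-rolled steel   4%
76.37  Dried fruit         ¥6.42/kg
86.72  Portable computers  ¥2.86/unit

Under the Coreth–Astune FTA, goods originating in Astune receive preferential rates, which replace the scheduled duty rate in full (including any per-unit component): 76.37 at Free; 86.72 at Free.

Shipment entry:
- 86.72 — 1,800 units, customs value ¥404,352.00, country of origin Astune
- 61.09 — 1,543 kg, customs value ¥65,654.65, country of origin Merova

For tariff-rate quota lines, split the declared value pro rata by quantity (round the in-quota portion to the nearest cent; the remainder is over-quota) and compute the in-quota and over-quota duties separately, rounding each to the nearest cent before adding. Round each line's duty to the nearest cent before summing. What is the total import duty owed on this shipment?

¥2,426.63

Line 1 (86.72, Astune, 1,800 units, ¥404,352.00):
Base rate for 86.72 is ¥2.86/unit.
Origin Astune qualifies under the Coreth–Astune agreement and 86.72 is covered: preferential rate Free applies instead.
Duty = ¥404,352.00 × 0% = ¥0.00.
Line 2 (61.09, Merova, 1,543 kg, ¥65,654.65):
Code 61.09 is under a tariff-rate quota (threshold 1,283 kg). In-quota: 1,283 kg at 1%; over-quota: 260 kg at 17%.
Pro-rata value split: in-quota = ¥65,654.65 × 1,283/1,543 = ¥54,591.65; over-quota = ¥65,654.65 − ¥54,591.65 = ¥11,063.00.
In-quota duty = ¥54,591.65 × 1% = ¥545.92. Over-quota duty = ¥11,063.00 × 17% = ¥1,880.71.
Line duty = ¥545.92 + ¥1,880.71 = ¥2,426.63.
Total = ¥0.00 + ¥2,426.63 = ¥2,426.63.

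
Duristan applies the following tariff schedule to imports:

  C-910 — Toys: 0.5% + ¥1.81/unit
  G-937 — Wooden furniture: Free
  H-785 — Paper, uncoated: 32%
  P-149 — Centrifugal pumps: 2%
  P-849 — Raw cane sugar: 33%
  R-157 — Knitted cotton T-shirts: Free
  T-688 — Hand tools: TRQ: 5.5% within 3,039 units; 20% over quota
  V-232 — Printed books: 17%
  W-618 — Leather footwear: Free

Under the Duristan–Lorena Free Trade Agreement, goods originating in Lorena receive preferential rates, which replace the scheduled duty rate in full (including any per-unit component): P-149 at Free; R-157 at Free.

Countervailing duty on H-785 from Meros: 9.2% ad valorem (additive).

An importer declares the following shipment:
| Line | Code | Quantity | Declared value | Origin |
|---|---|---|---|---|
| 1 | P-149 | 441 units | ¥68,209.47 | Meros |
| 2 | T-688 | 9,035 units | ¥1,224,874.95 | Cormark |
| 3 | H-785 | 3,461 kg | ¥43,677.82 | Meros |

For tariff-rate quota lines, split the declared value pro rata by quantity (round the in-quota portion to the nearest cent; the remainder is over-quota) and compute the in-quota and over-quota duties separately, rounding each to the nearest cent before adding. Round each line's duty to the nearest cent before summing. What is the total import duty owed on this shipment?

Line 1 (P-149, Meros, 441 units, ¥68,209.47):
Base rate for P-149 is 2%.
P-149 has an FTA preferential rate, but origin Meros is not Lorena; base rate stands.
Duty = ¥68,209.47 × 2% = ¥1,364.19.
Line 2 (T-688, Cormark, 9,035 units, ¥1,224,874.95):
Code T-688 is under a tariff-rate quota (threshold 3,039 units). In-quota: 3,039 units at 5.5%; over-quota: 5,996 units at 20%.
Pro-rata value split: in-quota = ¥1,224,874.95 × 3,039/9,035 = ¥411,997.23; over-quota = ¥1,224,874.95 − ¥411,997.23 = ¥812,877.72.
In-quota duty = ¥411,997.23 × 5.5% = ¥22,659.85. Over-quota duty = ¥812,877.72 × 20% = ¥162,575.54.
Line duty = ¥22,659.85 + ¥162,575.54 = ¥185,235.39.
Line 3 (H-785, Meros, 3,461 kg, ¥43,677.82):
Base rate for H-785 is 32%.
Additional duty on H-785 from Meros: +9.2%. Applied ad valorem rate: 32% + 9.2% = 41.2%.
Duty = ¥43,677.82 × 41.2% = ¥17,995.26.
Total = ¥1,364.19 + ¥185,235.39 + ¥17,995.26 = ¥204,594.84.

¥204,594.84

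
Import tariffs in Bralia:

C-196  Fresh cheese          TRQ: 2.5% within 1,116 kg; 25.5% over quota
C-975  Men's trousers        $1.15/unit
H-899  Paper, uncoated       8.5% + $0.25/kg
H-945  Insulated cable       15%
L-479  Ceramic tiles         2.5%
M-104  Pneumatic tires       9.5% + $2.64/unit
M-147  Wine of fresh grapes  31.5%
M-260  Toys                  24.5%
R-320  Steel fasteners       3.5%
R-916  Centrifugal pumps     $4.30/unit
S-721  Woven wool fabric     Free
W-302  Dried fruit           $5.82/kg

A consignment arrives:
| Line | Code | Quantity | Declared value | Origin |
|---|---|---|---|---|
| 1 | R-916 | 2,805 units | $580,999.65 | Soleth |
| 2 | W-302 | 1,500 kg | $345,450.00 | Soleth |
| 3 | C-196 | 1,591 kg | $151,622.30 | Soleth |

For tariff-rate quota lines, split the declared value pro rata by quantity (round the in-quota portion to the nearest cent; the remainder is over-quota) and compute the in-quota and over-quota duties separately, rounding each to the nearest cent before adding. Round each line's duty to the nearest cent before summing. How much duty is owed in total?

Line 1 (R-916, Soleth, 2,805 units, $580,999.65):
Base rate for R-916 is $4.30/unit.
Duty = 2,805 × $4.30 = $12,061.50.
Line 2 (W-302, Soleth, 1,500 kg, $345,450.00):
Base rate for W-302 is $5.82/kg.
Duty = 1,500 × $5.82 = $8,730.00.
Line 3 (C-196, Soleth, 1,591 kg, $151,622.30):
Code C-196 is under a tariff-rate quota (threshold 1,116 kg). In-quota: 1,116 kg at 2.5%; over-quota: 475 kg at 25.5%.
Pro-rata value split: in-quota = $151,622.30 × 1,116/1,591 = $106,354.80; over-quota = $151,622.30 − $106,354.80 = $45,267.50.
In-quota duty = $106,354.80 × 2.5% = $2,658.87. Over-quota duty = $45,267.50 × 25.5% = $11,543.21.
Line duty = $2,658.87 + $11,543.21 = $14,202.08.
Total = $12,061.50 + $8,730.00 + $14,202.08 = $34,993.58.

$34,993.58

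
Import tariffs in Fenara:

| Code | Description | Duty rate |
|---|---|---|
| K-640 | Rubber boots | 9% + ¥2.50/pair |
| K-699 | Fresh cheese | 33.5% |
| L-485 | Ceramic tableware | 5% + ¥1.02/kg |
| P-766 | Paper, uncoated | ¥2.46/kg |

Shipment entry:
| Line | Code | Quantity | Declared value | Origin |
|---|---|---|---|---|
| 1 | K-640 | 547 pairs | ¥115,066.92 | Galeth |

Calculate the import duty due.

¥11,723.52

Line 1 (K-640, Galeth, 547 pairs, ¥115,066.92):
Base rate for K-640 is 9% + ¥2.50/pair.
Duty = ¥115,066.92 × 9% + 547 × ¥2.50 = ¥11,723.52.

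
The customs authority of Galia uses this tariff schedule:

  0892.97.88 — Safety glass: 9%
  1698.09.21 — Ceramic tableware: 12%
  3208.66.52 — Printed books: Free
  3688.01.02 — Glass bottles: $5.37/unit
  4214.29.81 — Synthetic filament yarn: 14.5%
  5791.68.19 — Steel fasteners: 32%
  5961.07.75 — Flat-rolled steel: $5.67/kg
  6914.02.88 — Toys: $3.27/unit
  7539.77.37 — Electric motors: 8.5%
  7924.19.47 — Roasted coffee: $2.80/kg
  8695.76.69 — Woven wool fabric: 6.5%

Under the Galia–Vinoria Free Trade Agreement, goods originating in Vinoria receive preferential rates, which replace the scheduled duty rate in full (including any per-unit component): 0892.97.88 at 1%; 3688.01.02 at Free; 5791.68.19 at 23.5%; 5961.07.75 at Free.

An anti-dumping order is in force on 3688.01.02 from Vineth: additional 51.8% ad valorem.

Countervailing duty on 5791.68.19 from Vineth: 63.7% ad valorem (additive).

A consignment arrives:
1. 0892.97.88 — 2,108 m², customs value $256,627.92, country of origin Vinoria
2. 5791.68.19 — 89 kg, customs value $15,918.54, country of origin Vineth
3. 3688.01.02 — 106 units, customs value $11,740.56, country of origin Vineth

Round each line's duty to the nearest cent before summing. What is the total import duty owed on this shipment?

Line 1 (0892.97.88, Vinoria, 2,108 m², $256,627.92):
Base rate for 0892.97.88 is 9%.
Origin Vinoria qualifies under the Galia–Vinoria agreement and 0892.97.88 is covered: preferential rate 1% applies instead.
Duty = $256,627.92 × 1% = $2,566.28.
Line 2 (5791.68.19, Vineth, 89 kg, $15,918.54):
Base rate for 5791.68.19 is 32%.
5791.68.19 has an FTA preferential rate, but origin Vineth is not Vinoria; base rate stands.
Additional duty on 5791.68.19 from Vineth: +63.7%. Applied ad valorem rate: 32% + 63.7% = 95.7%.
Duty = $15,918.54 × 95.7% = $15,234.04.
Line 3 (3688.01.02, Vineth, 106 units, $11,740.56):
Base rate for 3688.01.02 is $5.37/unit.
3688.01.02 has an FTA preferential rate, but origin Vineth is not Vinoria; base rate stands.
Additional duty on 3688.01.02 from Vineth: +51.8% ad valorem. Applied ad valorem rate = 51.8%.
Duty = $11,740.56 × 51.8% + 106 × $5.37 = $6,650.83.
Total = $2,566.28 + $15,234.04 + $6,650.83 = $24,451.15.

$24,451.15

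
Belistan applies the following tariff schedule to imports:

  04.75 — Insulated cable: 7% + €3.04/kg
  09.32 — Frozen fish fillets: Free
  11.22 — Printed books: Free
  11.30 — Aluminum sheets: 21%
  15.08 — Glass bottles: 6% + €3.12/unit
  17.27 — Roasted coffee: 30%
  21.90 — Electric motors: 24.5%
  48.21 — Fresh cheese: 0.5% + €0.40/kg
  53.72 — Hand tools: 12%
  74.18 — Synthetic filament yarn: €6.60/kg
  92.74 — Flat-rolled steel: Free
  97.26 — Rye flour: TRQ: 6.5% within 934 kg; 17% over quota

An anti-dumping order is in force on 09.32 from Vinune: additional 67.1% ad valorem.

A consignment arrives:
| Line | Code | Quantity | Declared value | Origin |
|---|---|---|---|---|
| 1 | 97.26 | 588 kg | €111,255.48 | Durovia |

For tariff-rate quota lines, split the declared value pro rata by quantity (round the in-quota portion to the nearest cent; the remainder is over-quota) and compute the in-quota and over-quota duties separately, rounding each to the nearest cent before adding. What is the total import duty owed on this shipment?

Line 1 (97.26, Durovia, 588 kg, €111,255.48):
Code 97.26 is under a tariff-rate quota (threshold 934 kg). Quantity 588 kg is within the quota, so the in-quota rate 6.5% applies to the full value.
Duty = €111,255.48 × 6.5% = €7,231.61.

€7,231.61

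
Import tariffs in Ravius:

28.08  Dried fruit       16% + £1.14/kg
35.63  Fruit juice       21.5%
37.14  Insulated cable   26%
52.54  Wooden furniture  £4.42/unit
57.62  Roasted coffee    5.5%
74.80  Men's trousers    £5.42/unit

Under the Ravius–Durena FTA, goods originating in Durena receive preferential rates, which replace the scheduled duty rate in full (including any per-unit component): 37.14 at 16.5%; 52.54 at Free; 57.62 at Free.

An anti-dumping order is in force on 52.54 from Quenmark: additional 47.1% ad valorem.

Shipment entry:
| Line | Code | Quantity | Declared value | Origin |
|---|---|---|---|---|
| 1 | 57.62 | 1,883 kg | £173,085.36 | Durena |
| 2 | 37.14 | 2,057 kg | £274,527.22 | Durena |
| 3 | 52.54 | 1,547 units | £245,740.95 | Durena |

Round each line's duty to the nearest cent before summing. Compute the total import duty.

Line 1 (57.62, Durena, 1,883 kg, £173,085.36):
Base rate for 57.62 is 5.5%.
Origin Durena qualifies under the Ravius–Durena agreement and 57.62 is covered: preferential rate Free applies instead.
Duty = £173,085.36 × 0% = £0.00.
Line 2 (37.14, Durena, 2,057 kg, £274,527.22):
Base rate for 37.14 is 26%.
Origin Durena qualifies under the Ravius–Durena agreement and 37.14 is covered: preferential rate 16.5% applies instead.
Duty = £274,527.22 × 16.5% = £45,296.99.
Line 3 (52.54, Durena, 1,547 units, £245,740.95):
Base rate for 52.54 is £4.42/unit.
Origin Durena qualifies under the Ravius–Durena agreement and 52.54 is covered: preferential rate Free applies instead.
The additional-duty order on 52.54 targets Quenmark, not Durena; it does not apply.
Duty = £245,740.95 × 0% = £0.00.
Total = £0.00 + £45,296.99 + £0.00 = £45,296.99.

£45,296.99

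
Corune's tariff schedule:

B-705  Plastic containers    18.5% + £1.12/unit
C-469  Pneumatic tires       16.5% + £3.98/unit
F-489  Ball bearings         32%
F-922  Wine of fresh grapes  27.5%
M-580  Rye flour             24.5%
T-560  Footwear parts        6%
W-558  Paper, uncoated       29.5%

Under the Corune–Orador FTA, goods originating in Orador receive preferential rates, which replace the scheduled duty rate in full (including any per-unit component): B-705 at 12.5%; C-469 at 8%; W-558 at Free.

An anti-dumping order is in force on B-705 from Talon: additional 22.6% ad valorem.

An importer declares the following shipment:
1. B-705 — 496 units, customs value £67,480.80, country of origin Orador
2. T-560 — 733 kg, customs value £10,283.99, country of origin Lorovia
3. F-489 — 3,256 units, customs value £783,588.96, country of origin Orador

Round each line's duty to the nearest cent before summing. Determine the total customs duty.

£259,800.61

Line 1 (B-705, Orador, 496 units, £67,480.80):
Base rate for B-705 is 18.5% + £1.12/unit.
Origin Orador qualifies under the Corune–Orador agreement and B-705 is covered: preferential rate 12.5% applies instead.
The additional-duty order on B-705 targets Talon, not Orador; it does not apply.
Duty = £67,480.80 × 12.5% = £8,435.10.
Line 2 (T-560, Lorovia, 733 kg, £10,283.99):
Base rate for T-560 is 6%.
Duty = £10,283.99 × 6% = £617.04.
Line 3 (F-489, Orador, 3,256 units, £783,588.96):
Base rate for F-489 is 32%.
Origin Orador is the FTA partner but F-489 is not on the preference list; base rate stands.
Duty = £783,588.96 × 32% = £250,748.47.
Total = £8,435.10 + £617.04 + £250,748.47 = £259,800.61.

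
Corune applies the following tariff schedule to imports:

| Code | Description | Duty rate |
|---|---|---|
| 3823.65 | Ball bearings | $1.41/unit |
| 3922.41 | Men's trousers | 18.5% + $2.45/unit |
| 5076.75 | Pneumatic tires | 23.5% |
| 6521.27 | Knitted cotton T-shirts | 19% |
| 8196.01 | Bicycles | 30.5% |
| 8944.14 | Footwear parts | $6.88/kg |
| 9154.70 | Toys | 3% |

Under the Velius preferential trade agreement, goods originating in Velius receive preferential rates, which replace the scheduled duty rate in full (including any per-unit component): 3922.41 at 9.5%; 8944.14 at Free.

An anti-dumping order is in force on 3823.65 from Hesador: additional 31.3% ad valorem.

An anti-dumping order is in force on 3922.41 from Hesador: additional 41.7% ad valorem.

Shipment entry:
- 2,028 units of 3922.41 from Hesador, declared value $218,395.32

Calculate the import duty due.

$136,442.58

Line 1 (3922.41, Hesador, 2,028 units, $218,395.32):
Base rate for 3922.41 is 18.5% + $2.45/unit.
3922.41 has an FTA preferential rate, but origin Hesador is not Velius; base rate stands.
Additional duty on 3922.41 from Hesador: +41.7%. Applied ad valorem rate: 18.5% + 41.7% = 60.2%.
Duty = $218,395.32 × 60.2% + 2,028 × $2.45 = $136,442.58.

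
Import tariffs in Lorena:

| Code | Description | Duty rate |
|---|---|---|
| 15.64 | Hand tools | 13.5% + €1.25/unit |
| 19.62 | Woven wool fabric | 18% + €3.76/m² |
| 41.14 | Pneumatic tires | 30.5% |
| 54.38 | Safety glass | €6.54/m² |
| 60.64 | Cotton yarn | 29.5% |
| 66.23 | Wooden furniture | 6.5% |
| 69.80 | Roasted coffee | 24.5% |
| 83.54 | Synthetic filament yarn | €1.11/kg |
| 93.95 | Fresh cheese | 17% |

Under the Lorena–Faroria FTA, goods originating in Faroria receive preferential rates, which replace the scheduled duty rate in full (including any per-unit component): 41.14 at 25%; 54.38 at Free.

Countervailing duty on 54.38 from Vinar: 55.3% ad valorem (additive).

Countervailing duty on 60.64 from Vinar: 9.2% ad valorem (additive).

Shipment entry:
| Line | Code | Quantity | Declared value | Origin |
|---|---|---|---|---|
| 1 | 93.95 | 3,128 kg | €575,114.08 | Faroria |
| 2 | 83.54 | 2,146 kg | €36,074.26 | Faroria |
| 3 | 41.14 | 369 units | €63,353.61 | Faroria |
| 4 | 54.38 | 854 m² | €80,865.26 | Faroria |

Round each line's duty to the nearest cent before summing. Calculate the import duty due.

€115,989.85

Line 1 (93.95, Faroria, 3,128 kg, €575,114.08):
Base rate for 93.95 is 17%.
Origin Faroria is the FTA partner but 93.95 is not on the preference list; base rate stands.
Duty = €575,114.08 × 17% = €97,769.39.
Line 2 (83.54, Faroria, 2,146 kg, €36,074.26):
Base rate for 83.54 is €1.11/kg.
Origin Faroria is the FTA partner but 83.54 is not on the preference list; base rate stands.
Duty = 2,146 × €1.11 = €2,382.06.
Line 3 (41.14, Faroria, 369 units, €63,353.61):
Base rate for 41.14 is 30.5%.
Origin Faroria qualifies under the Lorena–Faroria agreement and 41.14 is covered: preferential rate 25% applies instead.
Duty = €63,353.61 × 25% = €15,838.40.
Line 4 (54.38, Faroria, 854 m², €80,865.26):
Base rate for 54.38 is €6.54/m².
Origin Faroria qualifies under the Lorena–Faroria agreement and 54.38 is covered: preferential rate Free applies instead.
The additional-duty order on 54.38 targets Vinar, not Faroria; it does not apply.
Duty = €80,865.26 × 0% = €0.00.
Total = €97,769.39 + €2,382.06 + €15,838.40 + €0.00 = €115,989.85.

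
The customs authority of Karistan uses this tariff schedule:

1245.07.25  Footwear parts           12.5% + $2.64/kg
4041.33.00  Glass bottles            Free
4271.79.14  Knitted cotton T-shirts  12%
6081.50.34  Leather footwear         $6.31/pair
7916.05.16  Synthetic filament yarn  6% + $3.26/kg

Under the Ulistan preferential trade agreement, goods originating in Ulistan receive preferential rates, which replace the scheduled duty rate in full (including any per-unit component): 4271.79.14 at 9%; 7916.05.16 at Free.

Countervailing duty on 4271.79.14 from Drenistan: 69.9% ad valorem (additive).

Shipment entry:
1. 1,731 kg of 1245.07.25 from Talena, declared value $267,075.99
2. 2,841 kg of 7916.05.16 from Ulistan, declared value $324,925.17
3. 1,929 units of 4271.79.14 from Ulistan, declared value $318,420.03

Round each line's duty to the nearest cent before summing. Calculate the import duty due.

$66,612.14

Line 1 (1245.07.25, Talena, 1,731 kg, $267,075.99):
Base rate for 1245.07.25 is 12.5% + $2.64/kg.
Duty = $267,075.99 × 12.5% + 1,731 × $2.64 = $37,954.34.
Line 2 (7916.05.16, Ulistan, 2,841 kg, $324,925.17):
Base rate for 7916.05.16 is 6% + $3.26/kg.
Origin Ulistan qualifies under the Karistan–Ulistan agreement and 7916.05.16 is covered: preferential rate Free applies instead.
Duty = $324,925.17 × 0% = $0.00.
Line 3 (4271.79.14, Ulistan, 1,929 units, $318,420.03):
Base rate for 4271.79.14 is 12%.
Origin Ulistan qualifies under the Karistan–Ulistan agreement and 4271.79.14 is covered: preferential rate 9% applies instead.
The additional-duty order on 4271.79.14 targets Drenistan, not Ulistan; it does not apply.
Duty = $318,420.03 × 9% = $28,657.80.
Total = $37,954.34 + $0.00 + $28,657.80 = $66,612.14.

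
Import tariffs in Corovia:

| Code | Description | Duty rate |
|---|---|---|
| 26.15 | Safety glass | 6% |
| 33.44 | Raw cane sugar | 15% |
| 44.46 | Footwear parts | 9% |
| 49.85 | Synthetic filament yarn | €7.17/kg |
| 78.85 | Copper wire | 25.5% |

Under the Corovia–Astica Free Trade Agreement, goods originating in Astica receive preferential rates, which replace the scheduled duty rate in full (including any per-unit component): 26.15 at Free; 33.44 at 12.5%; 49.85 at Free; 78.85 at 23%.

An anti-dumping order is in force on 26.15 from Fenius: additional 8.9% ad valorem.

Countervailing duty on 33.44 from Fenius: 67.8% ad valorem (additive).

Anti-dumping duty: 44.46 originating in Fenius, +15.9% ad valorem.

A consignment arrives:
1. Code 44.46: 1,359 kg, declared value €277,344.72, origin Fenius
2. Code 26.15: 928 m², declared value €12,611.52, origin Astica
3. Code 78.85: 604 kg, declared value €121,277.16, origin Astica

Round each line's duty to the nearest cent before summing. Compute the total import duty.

€96,952.59

Line 1 (44.46, Fenius, 1,359 kg, €277,344.72):
Base rate for 44.46 is 9%.
Additional duty on 44.46 from Fenius: +15.9%. Applied ad valorem rate: 9% + 15.9% = 24.9%.
Duty = €277,344.72 × 24.9% = €69,058.84.
Line 2 (26.15, Astica, 928 m², €12,611.52):
Base rate for 26.15 is 6%.
Origin Astica qualifies under the Corovia–Astica agreement and 26.15 is covered: preferential rate Free applies instead.
The additional-duty order on 26.15 targets Fenius, not Astica; it does not apply.
Duty = €12,611.52 × 0% = €0.00.
Line 3 (78.85, Astica, 604 kg, €121,277.16):
Base rate for 78.85 is 25.5%.
Origin Astica qualifies under the Corovia–Astica agreement and 78.85 is covered: preferential rate 23% applies instead.
Duty = €121,277.16 × 23% = €27,893.75.
Total = €69,058.84 + €0.00 + €27,893.75 = €96,952.59.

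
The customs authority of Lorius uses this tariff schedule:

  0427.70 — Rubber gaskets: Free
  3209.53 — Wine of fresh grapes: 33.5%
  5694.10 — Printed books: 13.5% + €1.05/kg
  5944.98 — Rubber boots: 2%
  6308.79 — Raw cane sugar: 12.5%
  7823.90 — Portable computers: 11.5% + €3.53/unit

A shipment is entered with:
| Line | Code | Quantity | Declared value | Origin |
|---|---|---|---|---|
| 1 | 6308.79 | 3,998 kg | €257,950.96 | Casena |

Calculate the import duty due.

€32,243.87

Line 1 (6308.79, Casena, 3,998 kg, €257,950.96):
Base rate for 6308.79 is 12.5%.
Duty = €257,950.96 × 12.5% = €32,243.87.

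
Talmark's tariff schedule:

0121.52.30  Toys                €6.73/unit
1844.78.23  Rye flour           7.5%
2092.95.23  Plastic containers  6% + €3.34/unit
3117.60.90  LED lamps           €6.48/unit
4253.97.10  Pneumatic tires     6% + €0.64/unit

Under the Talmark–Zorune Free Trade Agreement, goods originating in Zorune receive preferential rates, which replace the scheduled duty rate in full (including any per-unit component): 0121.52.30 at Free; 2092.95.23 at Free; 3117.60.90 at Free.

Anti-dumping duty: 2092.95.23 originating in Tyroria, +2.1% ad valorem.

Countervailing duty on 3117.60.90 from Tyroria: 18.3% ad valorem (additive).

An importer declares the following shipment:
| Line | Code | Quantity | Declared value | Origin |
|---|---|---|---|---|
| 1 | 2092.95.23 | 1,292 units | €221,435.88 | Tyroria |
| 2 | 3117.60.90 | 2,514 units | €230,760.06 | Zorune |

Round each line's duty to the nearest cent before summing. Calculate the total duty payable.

€22,251.59

Line 1 (2092.95.23, Tyroria, 1,292 units, €221,435.88):
Base rate for 2092.95.23 is 6% + €3.34/unit.
2092.95.23 has an FTA preferential rate, but origin Tyroria is not Zorune; base rate stands.
Additional duty on 2092.95.23 from Tyroria: +2.1%. Applied ad valorem rate: 6% + 2.1% = 8.1%.
Duty = €221,435.88 × 8.1% + 1,292 × €3.34 = €22,251.59.
Line 2 (3117.60.90, Zorune, 2,514 units, €230,760.06):
Base rate for 3117.60.90 is €6.48/unit.
Origin Zorune qualifies under the Talmark–Zorune agreement and 3117.60.90 is covered: preferential rate Free applies instead.
The additional-duty order on 3117.60.90 targets Tyroria, not Zorune; it does not apply.
Duty = €230,760.06 × 0% = €0.00.
Total = €22,251.59 + €0.00 = €22,251.59.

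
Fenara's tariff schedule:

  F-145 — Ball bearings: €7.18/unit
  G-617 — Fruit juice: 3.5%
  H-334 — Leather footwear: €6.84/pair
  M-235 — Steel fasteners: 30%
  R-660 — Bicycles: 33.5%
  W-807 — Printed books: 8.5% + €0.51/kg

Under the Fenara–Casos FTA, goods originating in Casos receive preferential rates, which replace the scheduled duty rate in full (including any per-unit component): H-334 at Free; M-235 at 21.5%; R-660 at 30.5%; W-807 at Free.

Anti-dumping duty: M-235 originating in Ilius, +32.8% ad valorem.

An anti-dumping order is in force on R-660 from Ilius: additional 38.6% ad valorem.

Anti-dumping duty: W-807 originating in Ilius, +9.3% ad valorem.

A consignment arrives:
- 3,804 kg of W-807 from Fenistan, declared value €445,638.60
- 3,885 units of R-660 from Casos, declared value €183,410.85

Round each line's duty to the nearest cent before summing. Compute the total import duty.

Line 1 (W-807, Fenistan, 3,804 kg, €445,638.60):
Base rate for W-807 is 8.5% + €0.51/kg.
W-807 has an FTA preferential rate, but origin Fenistan is not Casos; base rate stands.
The additional-duty order on W-807 targets Ilius, not Fenistan; it does not apply.
Duty = €445,638.60 × 8.5% + 3,804 × €0.51 = €39,819.32.
Line 2 (R-660, Casos, 3,885 units, €183,410.85):
Base rate for R-660 is 33.5%.
Origin Casos qualifies under the Fenara–Casos agreement and R-660 is covered: preferential rate 30.5% applies instead.
The additional-duty order on R-660 targets Ilius, not Casos; it does not apply.
Duty = €183,410.85 × 30.5% = €55,940.31.
Total = €39,819.32 + €55,940.31 = €95,759.63.

€95,759.63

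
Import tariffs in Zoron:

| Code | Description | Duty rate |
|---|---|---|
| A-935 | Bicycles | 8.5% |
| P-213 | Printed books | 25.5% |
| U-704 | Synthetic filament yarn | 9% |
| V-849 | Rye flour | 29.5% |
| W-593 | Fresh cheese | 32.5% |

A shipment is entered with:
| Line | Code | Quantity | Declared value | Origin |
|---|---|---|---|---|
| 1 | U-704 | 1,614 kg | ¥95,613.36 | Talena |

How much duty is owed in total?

¥8,605.20

Line 1 (U-704, Talena, 1,614 kg, ¥95,613.36):
Base rate for U-704 is 9%.
Duty = ¥95,613.36 × 9% = ¥8,605.20.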